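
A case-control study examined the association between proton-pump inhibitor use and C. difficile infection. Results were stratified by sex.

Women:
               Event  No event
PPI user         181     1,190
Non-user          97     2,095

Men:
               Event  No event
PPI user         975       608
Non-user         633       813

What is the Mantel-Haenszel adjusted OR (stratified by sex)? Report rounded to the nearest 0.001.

OR_MH = Σ(aᵢdᵢ/nᵢ) / Σ(bᵢcᵢ/nᵢ), where nᵢ is the stratum total.
Stratum 1 (Women): n = 3563; a·d/n = 181·2095/3563 = 106.4258; b·c/n = 1190·97/3563 = 32.3969
Stratum 2 (Men): n = 3029; a·d/n = 975·813/3029 = 261.6953; b·c/n = 608·633/3029 = 127.0598
OR_MH = (106.4258 + 261.6953) / (32.3969 + 127.0598) = 368.1210 / 159.4566 = 2.30860

2.309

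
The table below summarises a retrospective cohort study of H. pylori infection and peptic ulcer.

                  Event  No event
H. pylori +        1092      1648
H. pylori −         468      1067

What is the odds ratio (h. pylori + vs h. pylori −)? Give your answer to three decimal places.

Cells: a = 1092, b = 1648, c = 468, d = 1067.
OR = (a·d)/(b·c) = (1092 × 1067) / (1648 × 468) = 1165164 / 771264 = 1.51072
The odds of peptic ulcer are about 1.51 times as high in the h. pylori + group.

1.511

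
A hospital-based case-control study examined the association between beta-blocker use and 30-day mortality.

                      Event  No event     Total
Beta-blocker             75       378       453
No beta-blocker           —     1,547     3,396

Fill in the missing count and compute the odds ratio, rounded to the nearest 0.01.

The missing cell is in the unexposed row: 3396 − 1547 = 1849.
So a = 75, b = 378, c = 1849, d = 1547.
OR = (a·d)/(b·c) = (75 × 1547) / (378 × 1849) = 116025 / 698922 = 0.16601

0.17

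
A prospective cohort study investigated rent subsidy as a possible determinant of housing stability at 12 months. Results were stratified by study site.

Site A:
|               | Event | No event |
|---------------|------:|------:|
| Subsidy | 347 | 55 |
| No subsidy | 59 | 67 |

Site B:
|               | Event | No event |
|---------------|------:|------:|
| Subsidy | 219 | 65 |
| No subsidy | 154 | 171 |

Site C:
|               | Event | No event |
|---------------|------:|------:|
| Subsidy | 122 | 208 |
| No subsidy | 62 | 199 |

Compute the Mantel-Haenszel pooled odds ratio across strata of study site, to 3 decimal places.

3.302

OR_MH = Σ(aᵢdᵢ/nᵢ) / Σ(bᵢcᵢ/nᵢ), where nᵢ is the stratum total.
Stratum 1 (Site A): n = 528; a·d/n = 347·67/528 = 44.0322; b·c/n = 55·59/528 = 6.1458
Stratum 2 (Site B): n = 609; a·d/n = 219·171/609 = 61.4926; b·c/n = 65·154/609 = 16.4368
Stratum 3 (Site C): n = 591; a·d/n = 122·199/591 = 41.0795; b·c/n = 208·62/591 = 21.8206
OR_MH = (44.0322 + 61.4926 + 41.0795) / (6.1458 + 16.4368 + 21.8206) = 146.6043 / 44.4033 = 3.30166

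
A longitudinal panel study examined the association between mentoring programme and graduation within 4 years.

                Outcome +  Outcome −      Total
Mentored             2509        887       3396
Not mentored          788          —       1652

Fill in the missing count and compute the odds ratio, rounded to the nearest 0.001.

3.101

The missing cell is in the unexposed row: 1652 − 788 = 864.
So a = 2509, b = 887, c = 788, d = 864.
OR = (a·d)/(b·c) = (2509 × 864) / (887 × 788) = 2167776 / 698956 = 3.10145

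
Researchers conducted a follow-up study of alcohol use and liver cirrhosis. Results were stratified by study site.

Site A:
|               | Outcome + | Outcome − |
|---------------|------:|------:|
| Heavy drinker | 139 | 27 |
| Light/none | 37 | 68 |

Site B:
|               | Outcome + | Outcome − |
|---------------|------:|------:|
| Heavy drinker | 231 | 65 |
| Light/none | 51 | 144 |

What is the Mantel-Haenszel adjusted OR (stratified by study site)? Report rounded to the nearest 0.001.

9.832

OR_MH = Σ(aᵢdᵢ/nᵢ) / Σ(bᵢcᵢ/nᵢ), where nᵢ is the stratum total.
Stratum 1 (Site A): n = 271; a·d/n = 139·68/271 = 34.8782; b·c/n = 27·37/271 = 3.6863
Stratum 2 (Site B): n = 491; a·d/n = 231·144/491 = 67.7475; b·c/n = 65·51/491 = 6.7515
OR_MH = (34.8782 + 67.7475) / (3.6863 + 6.7515) = 102.6257 / 10.4379 = 9.83205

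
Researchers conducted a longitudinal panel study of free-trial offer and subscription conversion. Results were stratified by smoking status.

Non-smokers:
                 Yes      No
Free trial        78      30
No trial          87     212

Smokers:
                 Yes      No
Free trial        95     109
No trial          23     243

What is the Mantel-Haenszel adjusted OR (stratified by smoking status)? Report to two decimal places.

7.64

OR_MH = Σ(aᵢdᵢ/nᵢ) / Σ(bᵢcᵢ/nᵢ), where nᵢ is the stratum total.
Stratum 1 (Non-smokers): n = 407; a·d/n = 78·212/407 = 40.6290; b·c/n = 30·87/407 = 6.4128
Stratum 2 (Smokers): n = 470; a·d/n = 95·243/470 = 49.1170; b·c/n = 109·23/470 = 5.3340
OR_MH = (40.6290 + 49.1170) / (6.4128 + 5.3340) = 89.7460 / 11.7468 = 7.64003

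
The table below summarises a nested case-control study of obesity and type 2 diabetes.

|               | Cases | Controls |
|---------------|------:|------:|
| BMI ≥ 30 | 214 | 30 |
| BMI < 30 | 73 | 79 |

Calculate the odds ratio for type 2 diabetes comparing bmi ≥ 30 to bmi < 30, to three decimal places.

Cells: a = 214, b = 30, c = 73, d = 79.
OR = (a·d)/(b·c) = (214 × 79) / (30 × 73) = 16906 / 2190 = 7.71963
The odds of type 2 diabetes are about 7.72 times as high in the bmi ≥ 30 group.

7.720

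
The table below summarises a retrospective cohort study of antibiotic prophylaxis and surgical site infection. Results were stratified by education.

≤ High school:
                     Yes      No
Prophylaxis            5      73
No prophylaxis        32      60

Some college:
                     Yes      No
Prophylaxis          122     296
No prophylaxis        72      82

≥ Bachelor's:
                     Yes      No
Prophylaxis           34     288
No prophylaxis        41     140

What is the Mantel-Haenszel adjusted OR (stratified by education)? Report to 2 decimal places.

0.39

OR_MH = Σ(aᵢdᵢ/nᵢ) / Σ(bᵢcᵢ/nᵢ), where nᵢ is the stratum total.
Stratum 1 (≤ High school): n = 170; a·d/n = 5·60/170 = 1.7647; b·c/n = 73·32/170 = 13.7412
Stratum 2 (Some college): n = 572; a·d/n = 122·82/572 = 17.4895; b·c/n = 296·72/572 = 37.2587
Stratum 3 (≥ Bachelor's): n = 503; a·d/n = 34·140/503 = 9.4632; b·c/n = 288·41/503 = 23.4751
OR_MH = (1.7647 + 17.4895 + 9.4632) / (13.7412 + 37.2587 + 23.4751) = 28.7174 / 74.4751 = 0.38560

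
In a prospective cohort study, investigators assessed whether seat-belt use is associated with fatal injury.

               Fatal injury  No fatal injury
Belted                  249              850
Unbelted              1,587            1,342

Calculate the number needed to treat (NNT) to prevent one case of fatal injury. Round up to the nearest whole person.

4

Risk in treated group = 249/1099 = 0.22657; risk in control = 1587/2929 = 0.54182.
Absolute risk reduction = 0.54182 − 0.22657 = 0.31525
NNT = 1 / ARR = 1 / 0.31525 = 3.172 → round up → 4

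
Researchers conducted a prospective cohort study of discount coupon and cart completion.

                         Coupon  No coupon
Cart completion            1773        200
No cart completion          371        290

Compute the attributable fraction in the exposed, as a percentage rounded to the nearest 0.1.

50.6

Reading the table with exposure as columns: a = 1773 (Coupon, case), b = 371 (Coupon, non-case), c = 200 (No coupon, case), d = 290.
Risk in exposed = 1773/2144 = 0.82696; risk in unexposed = 200/490 = 0.40816.
RR = 0.82696/0.40816 = 2.02605
AR% = (RR − 1)/RR × 100 = (2.02605 − 1)/2.02605 × 100 = 50.6429%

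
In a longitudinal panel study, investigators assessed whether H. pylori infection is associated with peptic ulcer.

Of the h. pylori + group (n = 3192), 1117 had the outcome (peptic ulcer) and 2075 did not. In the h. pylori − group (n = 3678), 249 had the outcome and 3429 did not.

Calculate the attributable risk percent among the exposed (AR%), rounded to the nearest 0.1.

From the description: a = 1117, b = 2075, c = 249, d = 3429.
Risk in exposed = 1117/3192 = 0.34994; risk in unexposed = 249/3678 = 0.06770.
RR = 0.34994/0.06770 = 5.16895
AR% = (RR − 1)/RR × 100 = (5.16895 − 1)/5.16895 × 100 = 80.6537%

80.7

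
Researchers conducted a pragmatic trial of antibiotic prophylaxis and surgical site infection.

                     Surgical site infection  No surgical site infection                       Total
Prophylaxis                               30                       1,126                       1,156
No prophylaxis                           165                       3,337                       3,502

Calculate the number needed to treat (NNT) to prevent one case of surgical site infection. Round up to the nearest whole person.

Risk in treated group = 30/1156 = 0.02595; risk in control = 165/3502 = 0.04712.
Absolute risk reduction = 0.04712 − 0.02595 = 0.02116
NNT = 1 / ARR = 1 / 0.02116 = 47.249 → round up → 48

48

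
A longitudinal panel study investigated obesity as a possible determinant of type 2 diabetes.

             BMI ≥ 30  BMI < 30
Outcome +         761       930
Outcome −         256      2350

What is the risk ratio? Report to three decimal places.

Reading the table with exposure as columns: a = 761 (BMI ≥ 30, case), b = 256 (BMI ≥ 30, non-case), c = 930 (BMI < 30, case), d = 2350.
Risk in exposed = 761/1017 = 0.74828; risk in unexposed = 930/3280 = 0.28354.
RR = 0.74828 / 0.28354 = 2.63909
The risk among the exposed is 2.64 times that among the unexposed.

2.639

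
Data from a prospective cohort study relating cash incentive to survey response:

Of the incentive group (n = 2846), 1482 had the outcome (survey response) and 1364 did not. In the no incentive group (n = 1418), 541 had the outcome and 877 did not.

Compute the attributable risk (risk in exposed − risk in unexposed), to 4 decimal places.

0.1392

From the description: a = 1482, b = 1364, c = 541, d = 877.
Risk in exposed = 1482/2846 = 0.520731; risk in unexposed = 541/1418 = 0.381523.
Risk difference = 0.520731 − 0.381523 = 0.139208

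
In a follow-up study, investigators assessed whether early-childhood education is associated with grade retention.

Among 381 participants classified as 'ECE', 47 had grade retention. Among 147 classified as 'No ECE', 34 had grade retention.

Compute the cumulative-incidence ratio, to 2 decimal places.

0.53

From the description: a = 47, b = 334, c = 34, d = 113.
Risk in exposed = 47/381 = 0.12336; risk in unexposed = 34/147 = 0.23129.
RR = 0.12336 / 0.23129 = 0.53335
The risk is 47% lower among the exposed than among the unexposed.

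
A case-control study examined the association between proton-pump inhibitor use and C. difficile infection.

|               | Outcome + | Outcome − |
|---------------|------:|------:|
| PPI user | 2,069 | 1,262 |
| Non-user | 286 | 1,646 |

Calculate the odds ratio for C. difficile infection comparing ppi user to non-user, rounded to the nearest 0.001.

9.436

Cells: a = 2069, b = 1262, c = 286, d = 1646.
OR = (a·d)/(b·c) = (2069 × 1646) / (1262 × 286) = 3405574 / 360932 = 9.43550
The odds of C. difficile infection are about 9.44 times as high in the ppi user group.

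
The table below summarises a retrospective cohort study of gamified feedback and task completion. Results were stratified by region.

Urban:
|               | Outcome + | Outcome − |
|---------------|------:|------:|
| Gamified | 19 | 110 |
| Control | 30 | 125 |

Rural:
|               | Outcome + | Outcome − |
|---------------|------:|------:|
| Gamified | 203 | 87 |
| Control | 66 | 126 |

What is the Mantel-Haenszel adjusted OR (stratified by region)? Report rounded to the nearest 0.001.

OR_MH = Σ(aᵢdᵢ/nᵢ) / Σ(bᵢcᵢ/nᵢ), where nᵢ is the stratum total.
Stratum 1 (Urban): n = 284; a·d/n = 19·125/284 = 8.3627; b·c/n = 110·30/284 = 11.6197
Stratum 2 (Rural): n = 482; a·d/n = 203·126/482 = 53.0664; b·c/n = 87·66/482 = 11.9129
OR_MH = (8.3627 + 53.0664) / (11.6197 + 11.9129) = 61.4291 / 23.5326 = 2.61038

2.610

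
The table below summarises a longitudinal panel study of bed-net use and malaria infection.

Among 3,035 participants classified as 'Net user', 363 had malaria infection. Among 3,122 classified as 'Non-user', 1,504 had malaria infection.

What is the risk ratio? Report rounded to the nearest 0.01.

0.25

From the description: a = 363, b = 2672, c = 1504, d = 1618.
Risk in exposed = 363/3035 = 0.11960; risk in unexposed = 1504/3122 = 0.48174.
RR = 0.11960 / 0.48174 = 0.24828
The risk is 75% lower among the exposed than among the unexposed.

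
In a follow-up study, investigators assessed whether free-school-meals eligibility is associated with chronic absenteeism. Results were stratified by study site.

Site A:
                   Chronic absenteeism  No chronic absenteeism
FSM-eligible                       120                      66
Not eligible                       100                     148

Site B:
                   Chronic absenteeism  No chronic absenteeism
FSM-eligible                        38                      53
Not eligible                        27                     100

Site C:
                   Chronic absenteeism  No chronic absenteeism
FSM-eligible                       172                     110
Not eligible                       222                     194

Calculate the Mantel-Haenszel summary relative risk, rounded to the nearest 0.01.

RR_MH = Σ(aᵢ·n₀ᵢ/nᵢ) / Σ(cᵢ·n₁ᵢ/nᵢ), with n₁ᵢ = aᵢ+bᵢ (exposed), n₀ᵢ = cᵢ+dᵢ (unexposed), nᵢ = n₁ᵢ+n₀ᵢ.
Stratum 1 (Site A): n₁ = 186, n₀ = 248, n = 434; a·n₀/n = 120·248/434 = 68.5714; c·n₁/n = 100·186/434 = 42.8571
Stratum 2 (Site B): n₁ = 91, n₀ = 127, n = 218; a·n₀/n = 38·127/218 = 22.1376; c·n₁/n = 27·91/218 = 11.2706
Stratum 3 (Site C): n₁ = 282, n₀ = 416, n = 698; a·n₀/n = 172·416/698 = 102.5100; c·n₁/n = 222·282/698 = 89.6905
RR_MH = (68.5714 + 22.1376 + 102.5100) / (42.8571 + 11.2706 + 89.6905) = 193.2191 / 143.8183 = 1.34349

1.34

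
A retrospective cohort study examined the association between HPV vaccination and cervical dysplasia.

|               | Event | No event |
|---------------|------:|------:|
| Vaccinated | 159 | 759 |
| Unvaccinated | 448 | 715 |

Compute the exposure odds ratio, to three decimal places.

Cells: a = 159, b = 759, c = 448, d = 715.
OR = (a·d)/(b·c) = (159 × 715) / (759 × 448) = 113685 / 340032 = 0.33434
Exposure is associated with lower odds of cervical dysplasia (OR = 0.33 < 1).

0.334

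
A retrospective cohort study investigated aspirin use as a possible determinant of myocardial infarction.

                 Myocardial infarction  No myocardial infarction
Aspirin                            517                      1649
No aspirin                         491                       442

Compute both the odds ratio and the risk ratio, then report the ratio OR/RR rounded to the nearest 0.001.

0.622

Cells: a = 517, b = 1649, c = 491, d = 442.
OR = (517·442)/(1649·491) = 228514/809659 = 0.28223
Risk in exposed = 517/2166 = 0.23869; risk in unexposed = 491/933 = 0.52626; RR = 0.45356
OR/RR = 0.28223 / 0.45356 = 0.62227
The outcome is not rare, so the OR lies further from 1 than the RR.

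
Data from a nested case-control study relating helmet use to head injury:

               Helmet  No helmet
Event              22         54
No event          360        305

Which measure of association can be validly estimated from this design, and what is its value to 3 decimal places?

0.345

Reading the table with exposure as columns: a = 22 (Helmet, case), b = 360 (Helmet, non-case), c = 54 (No helmet, case), d = 305.
This is a nested case-control study: participants were sampled on outcome status, so risks in the source population cannot be estimated directly — relative risk is not valid here. The odds ratio is the appropriate measure.
OR = (a·d)/(b·c) = (22 × 305) / (360 × 54) = 6710 / 19440 = 0.34516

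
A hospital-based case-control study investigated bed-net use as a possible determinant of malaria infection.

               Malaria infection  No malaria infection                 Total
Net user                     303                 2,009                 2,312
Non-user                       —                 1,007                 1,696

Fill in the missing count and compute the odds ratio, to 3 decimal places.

The missing cell is in the unexposed row: 1696 − 1007 = 689.
So a = 303, b = 2009, c = 689, d = 1007.
OR = (a·d)/(b·c) = (303 × 1007) / (2009 × 689) = 305121 / 1384201 = 0.22043

0.220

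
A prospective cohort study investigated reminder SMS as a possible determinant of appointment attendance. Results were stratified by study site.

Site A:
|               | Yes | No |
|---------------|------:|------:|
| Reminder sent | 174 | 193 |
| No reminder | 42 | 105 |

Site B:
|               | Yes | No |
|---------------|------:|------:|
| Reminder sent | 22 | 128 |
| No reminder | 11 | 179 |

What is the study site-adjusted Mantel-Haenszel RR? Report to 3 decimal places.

RR_MH = Σ(aᵢ·n₀ᵢ/nᵢ) / Σ(cᵢ·n₁ᵢ/nᵢ), with n₁ᵢ = aᵢ+bᵢ (exposed), n₀ᵢ = cᵢ+dᵢ (unexposed), nᵢ = n₁ᵢ+n₀ᵢ.
Stratum 1 (Site A): n₁ = 367, n₀ = 147, n = 514; a·n₀/n = 174·147/514 = 49.7626; c·n₁/n = 42·367/514 = 29.9883
Stratum 2 (Site B): n₁ = 150, n₀ = 190, n = 340; a·n₀/n = 22·190/340 = 12.2941; c·n₁/n = 11·150/340 = 4.8529
RR_MH = (49.7626 + 12.2941) / (29.9883 + 4.8529) = 62.0568 / 34.8413 = 1.78113

1.781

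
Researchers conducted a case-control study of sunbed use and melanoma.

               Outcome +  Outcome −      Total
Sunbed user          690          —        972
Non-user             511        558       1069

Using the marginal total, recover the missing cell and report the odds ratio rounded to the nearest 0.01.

2.67

The missing cell is in the exposed row: 972 − 690 = 282.
So a = 690, b = 282, c = 511, d = 558.
OR = (a·d)/(b·c) = (690 × 558) / (282 × 511) = 385020 / 144102 = 2.67186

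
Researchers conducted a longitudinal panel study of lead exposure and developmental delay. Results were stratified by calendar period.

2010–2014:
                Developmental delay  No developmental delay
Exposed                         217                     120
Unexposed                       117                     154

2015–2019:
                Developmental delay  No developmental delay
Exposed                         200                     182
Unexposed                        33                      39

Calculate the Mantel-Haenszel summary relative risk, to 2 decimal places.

1.39

RR_MH = Σ(aᵢ·n₀ᵢ/nᵢ) / Σ(cᵢ·n₁ᵢ/nᵢ), with n₁ᵢ = aᵢ+bᵢ (exposed), n₀ᵢ = cᵢ+dᵢ (unexposed), nᵢ = n₁ᵢ+n₀ᵢ.
Stratum 1 (2010–2014): n₁ = 337, n₀ = 271, n = 608; a·n₀/n = 217·271/608 = 96.7220; c·n₁/n = 117·337/608 = 64.8503
Stratum 2 (2015–2019): n₁ = 382, n₀ = 72, n = 454; a·n₀/n = 200·72/454 = 31.7181; c·n₁/n = 33·382/454 = 27.7665
RR_MH = (96.7220 + 31.7181) / (64.8503 + 27.7665) = 128.4401 / 92.6168 = 1.38679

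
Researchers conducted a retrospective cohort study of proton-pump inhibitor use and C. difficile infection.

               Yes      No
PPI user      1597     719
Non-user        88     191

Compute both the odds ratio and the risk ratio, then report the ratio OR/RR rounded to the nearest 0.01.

Cells: a = 1597, b = 719, c = 88, d = 191.
OR = (1597·191)/(719·88) = 305027/63272 = 4.82088
Risk in exposed = 1597/2316 = 0.68955; risk in unexposed = 88/279 = 0.31541; RR = 2.18619
OR/RR = 4.82088 / 2.18619 = 2.20515
The outcome is not rare, so the OR lies further from 1 than the RR.

2.21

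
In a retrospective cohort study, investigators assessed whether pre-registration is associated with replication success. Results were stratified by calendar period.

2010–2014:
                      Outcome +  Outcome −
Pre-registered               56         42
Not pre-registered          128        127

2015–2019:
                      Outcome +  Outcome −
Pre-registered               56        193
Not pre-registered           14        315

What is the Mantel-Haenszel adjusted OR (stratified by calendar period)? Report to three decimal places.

OR_MH = Σ(aᵢdᵢ/nᵢ) / Σ(bᵢcᵢ/nᵢ), where nᵢ is the stratum total.
Stratum 1 (2010–2014): n = 353; a·d/n = 56·127/353 = 20.1473; b·c/n = 42·128/353 = 15.2295
Stratum 2 (2015–2019): n = 578; a·d/n = 56·315/578 = 30.5190; b·c/n = 193·14/578 = 4.6747
OR_MH = (20.1473 + 30.5190) / (15.2295 + 4.6747) = 50.6663 / 19.9042 = 2.54551

2.546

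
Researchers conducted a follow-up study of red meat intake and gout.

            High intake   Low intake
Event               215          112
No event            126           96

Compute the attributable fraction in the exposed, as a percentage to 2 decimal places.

Reading the table with exposure as columns: a = 215 (High intake, case), b = 126 (High intake, non-case), c = 112 (Low intake, case), d = 96.
Risk in exposed = 215/341 = 0.63050; risk in unexposed = 112/208 = 0.53846.
RR = 0.63050/0.53846 = 1.17093
AR% = (RR − 1)/RR × 100 = (1.17093 − 1)/1.17093 × 100 = 14.5975%

14.60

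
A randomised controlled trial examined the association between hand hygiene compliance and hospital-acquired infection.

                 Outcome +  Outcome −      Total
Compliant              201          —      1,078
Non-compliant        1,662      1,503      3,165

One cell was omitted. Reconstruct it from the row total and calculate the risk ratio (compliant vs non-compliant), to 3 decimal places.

0.355

The missing cell is in the exposed row: 1078 − 201 = 877.
So a = 201, b = 877, c = 1662, d = 1503.
RR = [a/(a+b)] / [c/(c+d)] = (201/1078) / (1662/3165) = 0.18646/0.52512 = 0.35507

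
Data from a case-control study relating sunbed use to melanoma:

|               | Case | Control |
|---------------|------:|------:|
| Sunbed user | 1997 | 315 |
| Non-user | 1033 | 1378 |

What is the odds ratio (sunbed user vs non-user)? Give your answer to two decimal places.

Cells: a = 1997, b = 315, c = 1033, d = 1378.
OR = (a·d)/(b·c) = (1997 × 1378) / (315 × 1033) = 2751866 / 325395 = 8.45700
The odds of melanoma are about 8.46 times as high in the sunbed user group.

8.46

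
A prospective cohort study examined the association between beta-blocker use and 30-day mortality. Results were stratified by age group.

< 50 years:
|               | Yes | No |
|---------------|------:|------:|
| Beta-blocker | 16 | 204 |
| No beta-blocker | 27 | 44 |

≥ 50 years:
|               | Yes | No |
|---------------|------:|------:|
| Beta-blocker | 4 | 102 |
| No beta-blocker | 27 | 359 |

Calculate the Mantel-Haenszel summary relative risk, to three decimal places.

RR_MH = Σ(aᵢ·n₀ᵢ/nᵢ) / Σ(cᵢ·n₁ᵢ/nᵢ), with n₁ᵢ = aᵢ+bᵢ (exposed), n₀ᵢ = cᵢ+dᵢ (unexposed), nᵢ = n₁ᵢ+n₀ᵢ.
Stratum 1 (< 50 years): n₁ = 220, n₀ = 71, n = 291; a·n₀/n = 16·71/291 = 3.9038; c·n₁/n = 27·220/291 = 20.4124
Stratum 2 (≥ 50 years): n₁ = 106, n₀ = 386, n = 492; a·n₀/n = 4·386/492 = 3.1382; c·n₁/n = 27·106/492 = 5.8171
RR_MH = (3.9038 + 3.1382) / (20.4124 + 5.8171) = 7.0420 / 26.2294 = 0.26848

0.268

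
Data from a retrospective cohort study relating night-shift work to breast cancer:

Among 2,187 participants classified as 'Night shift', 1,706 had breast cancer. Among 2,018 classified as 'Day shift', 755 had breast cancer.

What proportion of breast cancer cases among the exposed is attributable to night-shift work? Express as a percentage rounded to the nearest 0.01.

52.04

From the description: a = 1706, b = 481, c = 755, d = 1263.
Risk in exposed = 1706/2187 = 0.78006; risk in unexposed = 755/2018 = 0.37413.
RR = 0.78006/0.37413 = 2.08499
AR% = (RR − 1)/RR × 100 = (2.08499 − 1)/2.08499 × 100 = 52.0382%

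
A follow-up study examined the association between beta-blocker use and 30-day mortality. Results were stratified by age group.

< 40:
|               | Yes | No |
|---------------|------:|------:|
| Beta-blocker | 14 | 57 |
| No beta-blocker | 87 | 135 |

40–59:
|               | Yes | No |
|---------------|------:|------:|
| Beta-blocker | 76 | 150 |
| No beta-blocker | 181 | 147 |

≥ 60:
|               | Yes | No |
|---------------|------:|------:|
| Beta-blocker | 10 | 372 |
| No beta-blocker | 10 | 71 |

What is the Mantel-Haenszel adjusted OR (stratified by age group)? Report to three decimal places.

OR_MH = Σ(aᵢdᵢ/nᵢ) / Σ(bᵢcᵢ/nᵢ), where nᵢ is the stratum total.
Stratum 1 (< 40): n = 293; a·d/n = 14·135/293 = 6.4505; b·c/n = 57·87/293 = 16.9249
Stratum 2 (40–59): n = 554; a·d/n = 76·147/554 = 20.1661; b·c/n = 150·181/554 = 49.0072
Stratum 3 (≥ 60): n = 463; a·d/n = 10·71/463 = 1.5335; b·c/n = 372·10/463 = 8.0346
OR_MH = (6.4505 + 20.1661 + 1.5335) / (16.9249 + 49.0072 + 8.0346) = 28.1501 / 73.9667 = 0.38058

0.381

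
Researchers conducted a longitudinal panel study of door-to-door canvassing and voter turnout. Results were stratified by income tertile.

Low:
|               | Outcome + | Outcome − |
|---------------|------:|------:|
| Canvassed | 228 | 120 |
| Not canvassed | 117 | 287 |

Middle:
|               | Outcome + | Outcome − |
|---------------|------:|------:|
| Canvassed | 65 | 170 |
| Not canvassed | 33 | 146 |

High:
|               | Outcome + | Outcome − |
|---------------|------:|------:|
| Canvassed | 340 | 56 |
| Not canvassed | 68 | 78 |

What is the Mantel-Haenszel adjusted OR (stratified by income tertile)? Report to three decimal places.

OR_MH = Σ(aᵢdᵢ/nᵢ) / Σ(bᵢcᵢ/nᵢ), where nᵢ is the stratum total.
Stratum 1 (Low): n = 752; a·d/n = 228·287/752 = 87.0160; b·c/n = 120·117/752 = 18.6702
Stratum 2 (Middle): n = 414; a·d/n = 65·146/414 = 22.9227; b·c/n = 170·33/414 = 13.5507
Stratum 3 (High): n = 542; a·d/n = 340·78/542 = 48.9299; b·c/n = 56·68/542 = 7.0258
OR_MH = (87.0160 + 22.9227 + 48.9299) / (18.6702 + 13.5507 + 7.0258) = 158.8686 / 39.2468 = 4.04794

4.048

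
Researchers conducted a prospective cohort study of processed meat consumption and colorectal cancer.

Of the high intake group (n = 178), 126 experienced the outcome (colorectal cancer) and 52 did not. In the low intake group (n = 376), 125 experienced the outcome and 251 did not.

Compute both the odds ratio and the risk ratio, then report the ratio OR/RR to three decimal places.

2.285

From the description: a = 126, b = 52, c = 125, d = 251.
OR = (126·251)/(52·125) = 31626/6500 = 4.86554
Risk in exposed = 126/178 = 0.70787; risk in unexposed = 125/376 = 0.33245; RR = 2.12926
OR/RR = 4.86554 / 2.12926 = 2.28509
The outcome is not rare, so the OR lies further from 1 than the RR.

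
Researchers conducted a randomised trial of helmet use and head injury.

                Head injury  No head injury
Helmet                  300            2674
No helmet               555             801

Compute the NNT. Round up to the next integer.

4

Risk in treated group = 300/2974 = 0.10087; risk in control = 555/1356 = 0.40929.
Absolute risk reduction = 0.40929 − 0.10087 = 0.30842
NNT = 1 / ARR = 1 / 0.30842 = 3.242 → round up → 4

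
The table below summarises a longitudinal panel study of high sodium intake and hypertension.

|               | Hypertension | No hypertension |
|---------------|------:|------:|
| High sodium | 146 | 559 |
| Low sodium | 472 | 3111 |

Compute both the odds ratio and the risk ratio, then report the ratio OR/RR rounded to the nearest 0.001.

Cells: a = 146, b = 559, c = 472, d = 3111.
OR = (146·3111)/(559·472) = 454206/263848 = 1.72147
Risk in exposed = 146/705 = 0.20709; risk in unexposed = 472/3583 = 0.13173; RR = 1.57206
OR/RR = 1.72147 / 1.57206 = 1.09504
The outcome is not rare, so the OR lies further from 1 than the RR.

1.095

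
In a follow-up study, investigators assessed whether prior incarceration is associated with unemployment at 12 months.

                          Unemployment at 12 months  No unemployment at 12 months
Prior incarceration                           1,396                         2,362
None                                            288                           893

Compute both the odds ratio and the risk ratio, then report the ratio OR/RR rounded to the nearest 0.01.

Cells: a = 1396, b = 2362, c = 288, d = 893.
OR = (1396·893)/(2362·288) = 1246628/680256 = 1.83259
Risk in exposed = 1396/3758 = 0.37147; risk in unexposed = 288/1181 = 0.24386; RR = 1.52330
OR/RR = 1.83259 / 1.52330 = 1.20304
The outcome is not rare, so the OR lies further from 1 than the RR.

1.20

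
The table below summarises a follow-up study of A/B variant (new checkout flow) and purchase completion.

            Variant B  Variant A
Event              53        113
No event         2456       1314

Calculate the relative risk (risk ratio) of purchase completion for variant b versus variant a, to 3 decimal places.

0.267

Reading the table with exposure as columns: a = 53 (Variant B, case), b = 2456 (Variant B, non-case), c = 113 (Variant A, case), d = 1314.
Risk in exposed = 53/2509 = 0.02112; risk in unexposed = 113/1427 = 0.07919.
RR = 0.02112 / 0.07919 = 0.26676
The risk is 73% lower among the exposed than among the unexposed.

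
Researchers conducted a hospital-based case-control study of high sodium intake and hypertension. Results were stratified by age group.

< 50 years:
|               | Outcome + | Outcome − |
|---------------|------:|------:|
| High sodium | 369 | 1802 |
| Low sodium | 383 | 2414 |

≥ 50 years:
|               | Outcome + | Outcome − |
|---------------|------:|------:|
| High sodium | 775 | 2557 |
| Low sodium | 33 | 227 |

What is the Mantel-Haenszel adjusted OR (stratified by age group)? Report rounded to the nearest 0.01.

OR_MH = Σ(aᵢdᵢ/nᵢ) / Σ(bᵢcᵢ/nᵢ), where nᵢ is the stratum total.
Stratum 1 (< 50 years): n = 4968; a·d/n = 369·2414/4968 = 179.3007; b·c/n = 1802·383/4968 = 138.9223
Stratum 2 (≥ 50 years): n = 3592; a·d/n = 775·227/3592 = 48.9769; b·c/n = 2557·33/3592 = 23.4914
OR_MH = (179.3007 + 48.9769) / (138.9223 + 23.4914) = 228.2776 / 162.4137 = 1.40553

1.41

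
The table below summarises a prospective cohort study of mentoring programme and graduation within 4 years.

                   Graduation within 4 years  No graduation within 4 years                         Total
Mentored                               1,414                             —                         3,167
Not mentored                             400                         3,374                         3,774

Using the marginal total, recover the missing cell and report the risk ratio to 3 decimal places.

4.213

The missing cell is in the exposed row: 3167 − 1414 = 1753.
So a = 1414, b = 1753, c = 400, d = 3374.
RR = [a/(a+b)] / [c/(c+d)] = (1414/3167) / (400/3774) = 0.44648/0.10599 = 4.21253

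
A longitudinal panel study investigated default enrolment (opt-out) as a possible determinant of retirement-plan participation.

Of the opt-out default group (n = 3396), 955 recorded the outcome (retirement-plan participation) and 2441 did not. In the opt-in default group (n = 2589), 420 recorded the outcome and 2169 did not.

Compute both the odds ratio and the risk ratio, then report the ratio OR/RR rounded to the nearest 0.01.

1.17

From the description: a = 955, b = 2441, c = 420, d = 2169.
OR = (955·2169)/(2441·420) = 2071395/1025220 = 2.02044
Risk in exposed = 955/3396 = 0.28121; risk in unexposed = 420/2589 = 0.16222; RR = 1.73348
OR/RR = 2.02044 / 1.73348 = 1.16554
The outcome is not rare, so the OR lies further from 1 than the RR.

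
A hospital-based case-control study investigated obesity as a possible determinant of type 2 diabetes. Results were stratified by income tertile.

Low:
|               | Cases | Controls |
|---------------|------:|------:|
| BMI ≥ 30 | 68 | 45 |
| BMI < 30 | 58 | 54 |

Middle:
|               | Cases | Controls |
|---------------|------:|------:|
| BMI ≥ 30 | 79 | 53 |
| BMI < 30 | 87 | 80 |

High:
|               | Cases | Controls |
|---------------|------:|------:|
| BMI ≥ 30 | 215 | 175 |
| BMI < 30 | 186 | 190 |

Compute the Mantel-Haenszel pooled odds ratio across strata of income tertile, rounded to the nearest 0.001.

OR_MH = Σ(aᵢdᵢ/nᵢ) / Σ(bᵢcᵢ/nᵢ), where nᵢ is the stratum total.
Stratum 1 (Low): n = 225; a·d/n = 68·54/225 = 16.3200; b·c/n = 45·58/225 = 11.6000
Stratum 2 (Middle): n = 299; a·d/n = 79·80/299 = 21.1371; b·c/n = 53·87/299 = 15.4214
Stratum 3 (High): n = 766; a·d/n = 215·190/766 = 53.3290; b·c/n = 175·186/766 = 42.4935
OR_MH = (16.3200 + 21.1371 + 53.3290) / (11.6000 + 15.4214 + 42.4935) = 90.7861 / 69.5149 = 1.30600

1.306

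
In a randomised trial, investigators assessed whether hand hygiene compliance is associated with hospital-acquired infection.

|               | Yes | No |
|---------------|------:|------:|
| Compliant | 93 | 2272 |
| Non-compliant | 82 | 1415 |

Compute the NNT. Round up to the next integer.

65

Risk in treated group = 93/2365 = 0.03932; risk in control = 82/1497 = 0.05478.
Absolute risk reduction = 0.05478 − 0.03932 = 0.01545
NNT = 1 / ARR = 1 / 0.01545 = 64.713 → round up → 65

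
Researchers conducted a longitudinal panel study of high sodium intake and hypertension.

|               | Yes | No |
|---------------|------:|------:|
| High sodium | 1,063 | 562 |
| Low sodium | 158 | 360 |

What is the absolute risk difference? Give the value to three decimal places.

0.349

Cells: a = 1063, b = 562, c = 158, d = 360.
Risk in exposed = 1063/1625 = 0.654154; risk in unexposed = 158/518 = 0.305019.
Risk difference = 0.654154 − 0.305019 = 0.349135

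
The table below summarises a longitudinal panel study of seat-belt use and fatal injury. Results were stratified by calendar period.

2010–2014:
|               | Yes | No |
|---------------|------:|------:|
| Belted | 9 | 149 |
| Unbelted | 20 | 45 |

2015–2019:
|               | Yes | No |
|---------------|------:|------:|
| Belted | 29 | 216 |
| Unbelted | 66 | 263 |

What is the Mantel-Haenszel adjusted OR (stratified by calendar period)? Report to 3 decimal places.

0.395

OR_MH = Σ(aᵢdᵢ/nᵢ) / Σ(bᵢcᵢ/nᵢ), where nᵢ is the stratum total.
Stratum 1 (2010–2014): n = 223; a·d/n = 9·45/223 = 1.8161; b·c/n = 149·20/223 = 13.3632
Stratum 2 (2015–2019): n = 574; a·d/n = 29·263/574 = 13.2875; b·c/n = 216·66/574 = 24.8362
OR_MH = (1.8161 + 13.2875) / (13.3632 + 24.8362) = 15.1036 / 38.1995 = 0.39539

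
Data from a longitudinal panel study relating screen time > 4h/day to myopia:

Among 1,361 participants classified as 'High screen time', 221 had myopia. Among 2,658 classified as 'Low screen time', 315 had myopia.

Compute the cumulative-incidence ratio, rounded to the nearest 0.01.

From the description: a = 221, b = 1140, c = 315, d = 2343.
Risk in exposed = 221/1361 = 0.16238; risk in unexposed = 315/2658 = 0.11851.
RR = 0.16238 / 0.11851 = 1.37018
The risk among the exposed is 1.37 times that among the unexposed.

1.37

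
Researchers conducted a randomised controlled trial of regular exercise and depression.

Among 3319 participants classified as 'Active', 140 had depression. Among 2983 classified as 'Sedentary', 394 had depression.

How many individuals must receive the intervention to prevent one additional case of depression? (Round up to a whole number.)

Risk in treated group = 140/3319 = 0.04218; risk in control = 394/2983 = 0.13208.
Absolute risk reduction = 0.13208 − 0.04218 = 0.08990
NNT = 1 / ARR = 1 / 0.08990 = 11.123 → round up → 12

12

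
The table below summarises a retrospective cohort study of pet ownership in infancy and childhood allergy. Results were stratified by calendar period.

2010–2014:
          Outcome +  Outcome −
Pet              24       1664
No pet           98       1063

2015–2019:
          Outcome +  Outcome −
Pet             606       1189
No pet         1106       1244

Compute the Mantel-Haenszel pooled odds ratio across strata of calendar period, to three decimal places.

0.510

OR_MH = Σ(aᵢdᵢ/nᵢ) / Σ(bᵢcᵢ/nᵢ), where nᵢ is the stratum total.
Stratum 1 (2010–2014): n = 2849; a·d/n = 24·1063/2849 = 8.9547; b·c/n = 1664·98/2849 = 57.2383
Stratum 2 (2015–2019): n = 4145; a·d/n = 606·1244/4145 = 181.8731; b·c/n = 1189·1106/4145 = 317.2579
OR_MH = (8.9547 + 181.8731) / (57.2383 + 317.2579) = 190.8278 / 374.4962 = 0.50956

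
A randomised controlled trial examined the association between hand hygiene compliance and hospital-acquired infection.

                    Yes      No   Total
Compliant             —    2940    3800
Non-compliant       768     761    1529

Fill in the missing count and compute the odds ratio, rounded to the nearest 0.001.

0.290

The missing cell is in the exposed row: 3800 − 2940 = 860.
So a = 860, b = 2940, c = 768, d = 761.
OR = (a·d)/(b·c) = (860 × 761) / (2940 × 768) = 654460 / 2257920 = 0.28985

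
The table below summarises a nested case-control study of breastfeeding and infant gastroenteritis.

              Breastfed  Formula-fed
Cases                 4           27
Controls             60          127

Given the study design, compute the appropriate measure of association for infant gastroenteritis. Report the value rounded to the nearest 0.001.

0.314

Reading the table with exposure as columns: a = 4 (Breastfed, case), b = 60 (Breastfed, non-case), c = 27 (Formula-fed, case), d = 127.
This is a nested case-control study: participants were sampled on outcome status, so risks in the source population cannot be estimated directly — relative risk is not valid here. The odds ratio is the appropriate measure.
OR = (a·d)/(b·c) = (4 × 127) / (60 × 27) = 508 / 1620 = 0.31358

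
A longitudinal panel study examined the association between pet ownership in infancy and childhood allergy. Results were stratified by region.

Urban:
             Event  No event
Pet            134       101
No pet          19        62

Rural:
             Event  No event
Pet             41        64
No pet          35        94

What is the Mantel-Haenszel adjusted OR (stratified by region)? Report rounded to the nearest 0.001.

2.733

OR_MH = Σ(aᵢdᵢ/nᵢ) / Σ(bᵢcᵢ/nᵢ), where nᵢ is the stratum total.
Stratum 1 (Urban): n = 316; a·d/n = 134·62/316 = 26.2911; b·c/n = 101·19/316 = 6.0728
Stratum 2 (Rural): n = 234; a·d/n = 41·94/234 = 16.4701; b·c/n = 64·35/234 = 9.5726
OR_MH = (26.2911 + 16.4701) / (6.0728 + 9.5726) = 42.7612 / 15.6454 = 2.73314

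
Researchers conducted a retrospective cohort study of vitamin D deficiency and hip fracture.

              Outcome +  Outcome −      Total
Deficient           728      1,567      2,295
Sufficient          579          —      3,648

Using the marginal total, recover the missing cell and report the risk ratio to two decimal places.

2.00

The missing cell is in the unexposed row: 3648 − 579 = 3069.
So a = 728, b = 1567, c = 579, d = 3069.
RR = [a/(a+b)] / [c/(c+d)] = (728/2295) / (579/3648) = 0.31721/0.15872 = 1.99860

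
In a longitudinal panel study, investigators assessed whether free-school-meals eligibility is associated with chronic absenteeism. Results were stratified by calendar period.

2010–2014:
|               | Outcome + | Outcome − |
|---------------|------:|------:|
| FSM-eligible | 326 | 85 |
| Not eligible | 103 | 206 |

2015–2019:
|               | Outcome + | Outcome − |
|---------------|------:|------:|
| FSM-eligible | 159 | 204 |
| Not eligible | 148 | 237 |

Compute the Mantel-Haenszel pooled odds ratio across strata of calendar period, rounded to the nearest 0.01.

OR_MH = Σ(aᵢdᵢ/nᵢ) / Σ(bᵢcᵢ/nᵢ), where nᵢ is the stratum total.
Stratum 1 (2010–2014): n = 720; a·d/n = 326·206/720 = 93.2722; b·c/n = 85·103/720 = 12.1597
Stratum 2 (2015–2019): n = 748; a·d/n = 159·237/748 = 50.3783; b·c/n = 204·148/748 = 40.3636
OR_MH = (93.2722 + 50.3783) / (12.1597 + 40.3636) = 143.6506 / 52.5234 = 2.73498

2.73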